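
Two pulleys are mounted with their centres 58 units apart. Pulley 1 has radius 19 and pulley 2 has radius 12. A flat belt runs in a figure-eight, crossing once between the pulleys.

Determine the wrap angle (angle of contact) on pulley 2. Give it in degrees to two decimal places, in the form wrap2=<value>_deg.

wrap2=244.62_deg

crossed belt: β = asin((r1+r2)/C) = asin(31/58) = 32.3088°
wrap1 = wrap2 = π + 2β = 244.6177°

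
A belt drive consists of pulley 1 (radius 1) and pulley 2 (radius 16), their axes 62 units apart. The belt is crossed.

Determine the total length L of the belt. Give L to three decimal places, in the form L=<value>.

L=182.098

crossed belt: β = asin((r1+r2)/C) = asin(17/62) = 15.9140°
wrap1 = wrap2 = π + 2β = 211.8279°
tangent length = C·cosβ = 59.6238
L = (r1+r2)·wrap + 2·C·cosβ = 17·3.6971 + 2·59.6238 = 182.0983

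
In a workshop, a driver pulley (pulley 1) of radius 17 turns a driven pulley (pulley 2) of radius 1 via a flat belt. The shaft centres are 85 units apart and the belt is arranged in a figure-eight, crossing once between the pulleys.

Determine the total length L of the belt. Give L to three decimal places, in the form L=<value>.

crossed belt: β = asin((r1+r2)/C) = asin(18/85) = 12.2258°
wrap1 = wrap2 = π + 2β = 204.4516°
tangent length = C·cosβ = 83.0723
L = (r1+r2)·wrap + 2·C·cosβ = 18·3.5684 + 2·83.0723 = 230.3749

L=230.375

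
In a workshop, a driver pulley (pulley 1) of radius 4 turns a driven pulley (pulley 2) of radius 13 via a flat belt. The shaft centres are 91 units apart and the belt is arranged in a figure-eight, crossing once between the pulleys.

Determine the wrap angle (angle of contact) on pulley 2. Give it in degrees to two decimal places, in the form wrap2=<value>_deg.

crossed belt: β = asin((r1+r2)/C) = asin(17/91) = 10.7669°
wrap1 = wrap2 = π + 2β = 201.5337°

wrap2=201.53_deg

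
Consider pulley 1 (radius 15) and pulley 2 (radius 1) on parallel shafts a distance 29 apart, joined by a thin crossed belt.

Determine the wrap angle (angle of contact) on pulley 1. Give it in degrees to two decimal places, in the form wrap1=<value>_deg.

crossed belt: β = asin((r1+r2)/C) = asin(16/29) = 33.4854°
wrap1 = wrap2 = π + 2β = 246.9708°

wrap1=246.97_deg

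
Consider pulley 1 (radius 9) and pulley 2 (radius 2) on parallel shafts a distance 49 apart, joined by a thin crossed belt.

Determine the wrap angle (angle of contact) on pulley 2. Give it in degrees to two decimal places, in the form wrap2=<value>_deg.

crossed belt: β = asin((r1+r2)/C) = asin(11/49) = 12.9729°
wrap1 = wrap2 = π + 2β = 205.9458°

wrap2=205.95_deg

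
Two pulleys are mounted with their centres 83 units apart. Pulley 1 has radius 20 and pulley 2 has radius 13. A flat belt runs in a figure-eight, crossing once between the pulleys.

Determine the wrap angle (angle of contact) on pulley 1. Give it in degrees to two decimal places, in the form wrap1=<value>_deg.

crossed belt: β = asin((r1+r2)/C) = asin(33/83) = 23.4276°
wrap1 = wrap2 = π + 2β = 226.8553°

wrap1=226.86_deg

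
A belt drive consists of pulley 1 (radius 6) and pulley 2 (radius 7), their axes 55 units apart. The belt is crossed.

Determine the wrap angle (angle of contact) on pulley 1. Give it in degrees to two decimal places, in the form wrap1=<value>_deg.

crossed belt: β = asin((r1+r2)/C) = asin(13/55) = 13.6720°
wrap1 = wrap2 = π + 2β = 207.3440°

wrap1=207.34_deg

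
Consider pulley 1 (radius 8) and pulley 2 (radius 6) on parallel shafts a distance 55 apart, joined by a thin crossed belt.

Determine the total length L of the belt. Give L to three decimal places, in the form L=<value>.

crossed belt: β = asin((r1+r2)/C) = asin(14/55) = 14.7467°
wrap1 = wrap2 = π + 2β = 209.4933°
tangent length = C·cosβ = 53.1883
L = (r1+r2)·wrap + 2·C·cosβ = 14·3.6563 + 2·53.1883 = 157.5656

L=157.566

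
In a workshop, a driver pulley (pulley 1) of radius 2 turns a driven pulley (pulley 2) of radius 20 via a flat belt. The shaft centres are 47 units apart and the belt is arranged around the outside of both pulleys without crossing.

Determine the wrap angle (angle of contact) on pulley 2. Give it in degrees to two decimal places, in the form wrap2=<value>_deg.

wrap2=225.04_deg

open belt: β = asin((r2−r1)/C) = asin(18/47) = 22.5183°
wrap1 = π − 2β = 134.9634°
wrap2 = π + 2β = 225.0366°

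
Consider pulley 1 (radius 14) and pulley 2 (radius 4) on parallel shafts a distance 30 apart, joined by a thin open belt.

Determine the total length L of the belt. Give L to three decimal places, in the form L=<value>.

open belt: β = asin((r2−r1)/C) = asin(-10/30) = -19.4712°
wrap1 = π − 2β = 218.9424°
wrap2 = π + 2β = 141.0576°
tangent length = C·cosβ = 28.2843
L = r1·wrap1 + r2·wrap2 + 2·C·cosβ = 14·3.8213 + 4·2.4619 + 2·28.2843 = 119.9139

L=119.914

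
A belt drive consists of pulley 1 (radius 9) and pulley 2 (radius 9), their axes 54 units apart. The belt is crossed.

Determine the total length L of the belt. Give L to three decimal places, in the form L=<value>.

L=170.606

crossed belt: β = asin((r1+r2)/C) = asin(18/54) = 19.4712°
wrap1 = wrap2 = π + 2β = 218.9424°
tangent length = C·cosβ = 50.9117
L = (r1+r2)·wrap + 2·C·cosβ = 18·3.8213 + 2·50.9117 = 170.6062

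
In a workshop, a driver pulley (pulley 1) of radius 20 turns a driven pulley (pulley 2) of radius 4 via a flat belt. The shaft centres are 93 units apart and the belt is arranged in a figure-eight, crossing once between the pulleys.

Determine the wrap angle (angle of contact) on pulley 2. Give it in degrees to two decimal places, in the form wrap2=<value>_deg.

crossed belt: β = asin((r1+r2)/C) = asin(24/93) = 14.9552°
wrap1 = wrap2 = π + 2β = 209.9105°

wrap2=209.91_deg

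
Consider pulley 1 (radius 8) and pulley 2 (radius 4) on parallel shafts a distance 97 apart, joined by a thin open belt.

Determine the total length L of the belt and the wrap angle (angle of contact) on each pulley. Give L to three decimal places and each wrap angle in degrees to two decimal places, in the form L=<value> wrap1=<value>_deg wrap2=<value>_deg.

L=231.864 wrap1=184.73_deg wrap2=175.27_deg

open belt: β = asin((r2−r1)/C) = asin(-4/97) = -2.3634°
wrap1 = π − 2β = 184.7268°
wrap2 = π + 2β = 175.2732°
tangent length = C·cosβ = 96.9175
L = r1·wrap1 + r2·wrap2 + 2·C·cosβ = 8·3.2241 + 4·3.0591 + 2·96.9175 = 231.8641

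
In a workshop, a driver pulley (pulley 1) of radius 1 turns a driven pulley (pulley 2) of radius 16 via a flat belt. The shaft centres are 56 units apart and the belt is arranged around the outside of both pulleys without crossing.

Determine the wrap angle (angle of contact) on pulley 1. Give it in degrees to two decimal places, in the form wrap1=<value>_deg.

wrap1=148.93_deg

open belt: β = asin((r2−r1)/C) = asin(15/56) = 15.5368°
wrap1 = π − 2β = 148.9264°
wrap2 = π + 2β = 211.0736°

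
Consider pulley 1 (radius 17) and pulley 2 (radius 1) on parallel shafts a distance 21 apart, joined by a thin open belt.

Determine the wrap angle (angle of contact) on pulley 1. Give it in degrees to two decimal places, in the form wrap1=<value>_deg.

open belt: β = asin((r2−r1)/C) = asin(-16/21) = -49.6324°
wrap1 = π − 2β = 279.2648°
wrap2 = π + 2β = 80.7352°

wrap1=279.26_deg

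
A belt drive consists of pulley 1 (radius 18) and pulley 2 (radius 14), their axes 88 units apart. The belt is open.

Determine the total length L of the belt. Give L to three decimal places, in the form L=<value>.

L=276.713

open belt: β = asin((r2−r1)/C) = asin(-4/88) = -2.6053°
wrap1 = π − 2β = 185.2105°
wrap2 = π + 2β = 174.7895°
tangent length = C·cosβ = 87.9090
L = r1·wrap1 + r2·wrap2 + 2·C·cosβ = 18·3.2325 + 14·3.0507 + 2·87.9090 = 276.7128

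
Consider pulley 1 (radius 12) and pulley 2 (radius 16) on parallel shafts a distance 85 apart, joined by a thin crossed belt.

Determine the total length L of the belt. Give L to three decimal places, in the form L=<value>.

crossed belt: β = asin((r1+r2)/C) = asin(28/85) = 19.2331°
wrap1 = wrap2 = π + 2β = 218.4662°
tangent length = C·cosβ = 80.2558
L = (r1+r2)·wrap + 2·C·cosβ = 28·3.8130 + 2·80.2558 = 267.2744

L=267.274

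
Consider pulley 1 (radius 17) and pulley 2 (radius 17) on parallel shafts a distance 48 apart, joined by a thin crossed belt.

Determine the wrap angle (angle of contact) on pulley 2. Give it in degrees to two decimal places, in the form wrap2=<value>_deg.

wrap2=270.20_deg

crossed belt: β = asin((r1+r2)/C) = asin(34/48) = 45.0995°
wrap1 = wrap2 = π + 2β = 270.1989°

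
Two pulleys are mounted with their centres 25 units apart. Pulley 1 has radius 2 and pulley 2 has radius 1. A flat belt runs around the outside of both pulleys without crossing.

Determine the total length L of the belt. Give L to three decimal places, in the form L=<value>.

L=59.465

open belt: β = asin((r2−r1)/C) = asin(-1/25) = -2.2924°
wrap1 = π − 2β = 184.5849°
wrap2 = π + 2β = 175.4151°
tangent length = C·cosβ = 24.9800
L = r1·wrap1 + r2·wrap2 + 2·C·cosβ = 2·3.2216 + 1·3.0616 + 2·24.9800 = 59.4648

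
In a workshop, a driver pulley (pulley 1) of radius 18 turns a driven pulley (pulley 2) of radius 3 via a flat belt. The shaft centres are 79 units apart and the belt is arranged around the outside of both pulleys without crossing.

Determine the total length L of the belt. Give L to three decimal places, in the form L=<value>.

L=226.830

open belt: β = asin((r2−r1)/C) = asin(-15/79) = -10.9454°
wrap1 = π − 2β = 201.8908°
wrap2 = π + 2β = 158.1092°
tangent length = C·cosβ = 77.5629
L = r1·wrap1 + r2·wrap2 + 2·C·cosβ = 18·3.5237 + 3·2.7595 + 2·77.5629 = 226.8302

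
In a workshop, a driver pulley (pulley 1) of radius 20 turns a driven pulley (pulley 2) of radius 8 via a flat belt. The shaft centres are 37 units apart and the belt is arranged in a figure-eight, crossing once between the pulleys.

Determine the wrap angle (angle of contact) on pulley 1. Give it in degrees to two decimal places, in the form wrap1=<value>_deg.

crossed belt: β = asin((r1+r2)/C) = asin(28/37) = 49.1791°
wrap1 = wrap2 = π + 2β = 278.3582°

wrap1=278.36_deg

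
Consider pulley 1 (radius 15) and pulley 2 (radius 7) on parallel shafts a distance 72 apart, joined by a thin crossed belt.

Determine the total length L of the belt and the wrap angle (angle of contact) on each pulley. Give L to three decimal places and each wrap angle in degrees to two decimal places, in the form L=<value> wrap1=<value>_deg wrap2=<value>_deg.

L=219.891 wrap1=215.58_deg wrap2=215.58_deg

crossed belt: β = asin((r1+r2)/C) = asin(22/72) = 17.7916°
wrap1 = wrap2 = π + 2β = 215.5832°
tangent length = C·cosβ = 68.5565
L = (r1+r2)·wrap + 2·C·cosβ = 22·3.7626 + 2·68.5565 = 219.8911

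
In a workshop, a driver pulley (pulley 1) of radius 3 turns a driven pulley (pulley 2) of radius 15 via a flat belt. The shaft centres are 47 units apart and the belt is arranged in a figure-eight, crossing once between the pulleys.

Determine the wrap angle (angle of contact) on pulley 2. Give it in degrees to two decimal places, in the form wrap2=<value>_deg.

crossed belt: β = asin((r1+r2)/C) = asin(18/47) = 22.5183°
wrap1 = wrap2 = π + 2β = 225.0366°

wrap2=225.04_deg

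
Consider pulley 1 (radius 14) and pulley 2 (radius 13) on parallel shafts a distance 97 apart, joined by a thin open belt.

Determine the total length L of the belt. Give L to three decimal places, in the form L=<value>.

open belt: β = asin((r2−r1)/C) = asin(-1/97) = -0.5907°
wrap1 = π − 2β = 181.1814°
wrap2 = π + 2β = 178.8186°
tangent length = C·cosβ = 96.9948
L = r1·wrap1 + r2·wrap2 + 2·C·cosβ = 14·3.1622 + 13·3.1210 + 2·96.9948 = 278.8333

L=278.833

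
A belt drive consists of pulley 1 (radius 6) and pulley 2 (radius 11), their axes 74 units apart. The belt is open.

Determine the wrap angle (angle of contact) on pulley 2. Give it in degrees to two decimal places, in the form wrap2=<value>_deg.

wrap2=187.75_deg

open belt: β = asin((r2−r1)/C) = asin(5/74) = 3.8743°
wrap1 = π − 2β = 172.2514°
wrap2 = π + 2β = 187.7486°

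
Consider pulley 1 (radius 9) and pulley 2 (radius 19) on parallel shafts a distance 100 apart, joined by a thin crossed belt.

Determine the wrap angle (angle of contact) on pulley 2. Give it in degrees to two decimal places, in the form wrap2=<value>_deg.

crossed belt: β = asin((r1+r2)/C) = asin(28/100) = 16.2602°
wrap1 = wrap2 = π + 2β = 212.5204°

wrap2=212.52_deg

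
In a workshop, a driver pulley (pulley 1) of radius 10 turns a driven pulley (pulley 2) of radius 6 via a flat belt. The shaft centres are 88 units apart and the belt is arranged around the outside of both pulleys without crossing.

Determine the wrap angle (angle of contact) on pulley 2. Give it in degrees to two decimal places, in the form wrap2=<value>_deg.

open belt: β = asin((r2−r1)/C) = asin(-4/88) = -2.6053°
wrap1 = π − 2β = 185.2105°
wrap2 = π + 2β = 174.7895°

wrap2=174.79_deg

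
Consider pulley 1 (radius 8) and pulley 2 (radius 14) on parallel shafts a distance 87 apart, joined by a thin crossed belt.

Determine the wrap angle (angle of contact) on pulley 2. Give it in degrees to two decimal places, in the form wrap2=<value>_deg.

crossed belt: β = asin((r1+r2)/C) = asin(22/87) = 14.6476°
wrap1 = wrap2 = π + 2β = 209.2952°

wrap2=209.30_deg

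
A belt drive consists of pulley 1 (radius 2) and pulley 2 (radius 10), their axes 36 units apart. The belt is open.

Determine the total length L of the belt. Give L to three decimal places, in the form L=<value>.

L=111.484

open belt: β = asin((r2−r1)/C) = asin(8/36) = 12.8396°
wrap1 = π − 2β = 154.3208°
wrap2 = π + 2β = 205.6792°
tangent length = C·cosβ = 35.0999
L = r1·wrap1 + r2·wrap2 + 2·C·cosβ = 2·2.6934 + 10·3.5898 + 2·35.0999 = 111.4843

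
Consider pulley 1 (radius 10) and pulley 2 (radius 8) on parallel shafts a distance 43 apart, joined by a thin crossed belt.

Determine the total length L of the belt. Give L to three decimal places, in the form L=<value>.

crossed belt: β = asin((r1+r2)/C) = asin(18/43) = 24.7465°
wrap1 = wrap2 = π + 2β = 229.4930°
tangent length = C·cosβ = 39.0512
L = (r1+r2)·wrap + 2·C·cosβ = 18·4.0054 + 2·39.0512 = 150.1999

L=150.200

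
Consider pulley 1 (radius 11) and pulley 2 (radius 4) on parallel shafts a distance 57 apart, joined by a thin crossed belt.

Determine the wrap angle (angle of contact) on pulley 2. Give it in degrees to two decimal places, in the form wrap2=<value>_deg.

crossed belt: β = asin((r1+r2)/C) = asin(15/57) = 15.2575°
wrap1 = wrap2 = π + 2β = 210.5150°

wrap2=210.52_deg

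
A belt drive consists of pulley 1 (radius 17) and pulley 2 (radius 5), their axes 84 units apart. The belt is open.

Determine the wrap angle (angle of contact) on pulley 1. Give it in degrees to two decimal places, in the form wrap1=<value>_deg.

wrap1=196.43_deg

open belt: β = asin((r2−r1)/C) = asin(-12/84) = -8.2132°
wrap1 = π − 2β = 196.4264°
wrap2 = π + 2β = 163.5736°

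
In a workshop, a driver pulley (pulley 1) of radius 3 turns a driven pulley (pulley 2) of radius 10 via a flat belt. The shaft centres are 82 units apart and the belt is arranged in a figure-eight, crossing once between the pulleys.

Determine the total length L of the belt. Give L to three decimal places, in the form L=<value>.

crossed belt: β = asin((r1+r2)/C) = asin(13/82) = 9.1220°
wrap1 = wrap2 = π + 2β = 198.2439°
tangent length = C·cosβ = 80.9630
L = (r1+r2)·wrap + 2·C·cosβ = 13·3.4600 + 2·80.9630 = 206.9060

L=206.906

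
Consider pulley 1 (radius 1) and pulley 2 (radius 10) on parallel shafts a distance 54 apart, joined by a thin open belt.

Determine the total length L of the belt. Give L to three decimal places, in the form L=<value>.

open belt: β = asin((r2−r1)/C) = asin(9/54) = 9.5941°
wrap1 = π − 2β = 160.8119°
wrap2 = π + 2β = 199.1881°
tangent length = C·cosβ = 53.2447
L = r1·wrap1 + r2·wrap2 + 2·C·cosβ = 1·2.8067 + 10·3.4765 + 2·53.2447 = 144.0610

L=144.061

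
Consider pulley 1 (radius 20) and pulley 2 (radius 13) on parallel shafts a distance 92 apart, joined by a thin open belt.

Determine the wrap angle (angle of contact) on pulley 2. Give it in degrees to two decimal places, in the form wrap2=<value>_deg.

wrap2=171.27_deg

open belt: β = asin((r2−r1)/C) = asin(-7/92) = -4.3637°
wrap1 = π − 2β = 188.7274°
wrap2 = π + 2β = 171.2726°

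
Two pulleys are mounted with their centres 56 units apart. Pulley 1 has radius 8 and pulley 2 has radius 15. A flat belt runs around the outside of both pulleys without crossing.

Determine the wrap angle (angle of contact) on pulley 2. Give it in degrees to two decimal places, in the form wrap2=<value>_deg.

wrap2=194.36_deg

open belt: β = asin((r2−r1)/C) = asin(7/56) = 7.1808°
wrap1 = π − 2β = 165.6385°
wrap2 = π + 2β = 194.3615°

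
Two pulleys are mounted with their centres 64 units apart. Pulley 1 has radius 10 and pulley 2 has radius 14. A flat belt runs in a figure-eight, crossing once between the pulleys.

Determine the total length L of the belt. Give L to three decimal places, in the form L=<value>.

L=212.508

crossed belt: β = asin((r1+r2)/C) = asin(24/64) = 22.0243°
wrap1 = wrap2 = π + 2β = 224.0486°
tangent length = C·cosβ = 59.3296
L = (r1+r2)·wrap + 2·C·cosβ = 24·3.9104 + 2·59.3296 = 212.5084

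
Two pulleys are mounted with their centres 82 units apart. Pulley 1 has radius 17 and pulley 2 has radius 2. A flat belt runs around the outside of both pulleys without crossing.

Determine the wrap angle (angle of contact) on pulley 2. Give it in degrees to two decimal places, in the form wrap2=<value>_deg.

open belt: β = asin((r2−r1)/C) = asin(-15/82) = -10.5403°
wrap1 = π − 2β = 201.0806°
wrap2 = π + 2β = 158.9194°

wrap2=158.92_deg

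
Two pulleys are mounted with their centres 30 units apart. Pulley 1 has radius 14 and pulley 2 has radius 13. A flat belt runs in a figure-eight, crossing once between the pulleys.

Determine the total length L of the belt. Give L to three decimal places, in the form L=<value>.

crossed belt: β = asin((r1+r2)/C) = asin(27/30) = 64.1581°
wrap1 = wrap2 = π + 2β = 308.3161°
tangent length = C·cosβ = 13.0767
L = (r1+r2)·wrap + 2·C·cosβ = 27·5.3811 + 2·13.0767 = 171.4439

L=171.444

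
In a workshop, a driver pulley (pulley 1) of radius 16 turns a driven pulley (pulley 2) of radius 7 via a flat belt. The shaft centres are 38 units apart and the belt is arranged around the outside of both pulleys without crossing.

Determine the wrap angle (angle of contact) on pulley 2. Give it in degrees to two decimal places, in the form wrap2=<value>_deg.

wrap2=152.60_deg

open belt: β = asin((r2−r1)/C) = asin(-9/38) = -13.7002°
wrap1 = π − 2β = 207.4005°
wrap2 = π + 2β = 152.5995°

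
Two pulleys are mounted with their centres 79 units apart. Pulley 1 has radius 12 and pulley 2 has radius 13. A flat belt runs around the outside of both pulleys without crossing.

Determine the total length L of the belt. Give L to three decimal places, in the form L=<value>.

open belt: β = asin((r2−r1)/C) = asin(1/79) = 0.7253°
wrap1 = π − 2β = 178.5494°
wrap2 = π + 2β = 181.4506°
tangent length = C·cosβ = 78.9937
L = r1·wrap1 + r2·wrap2 + 2·C·cosβ = 12·3.1163 + 13·3.1669 + 2·78.9937 = 236.5525

L=236.552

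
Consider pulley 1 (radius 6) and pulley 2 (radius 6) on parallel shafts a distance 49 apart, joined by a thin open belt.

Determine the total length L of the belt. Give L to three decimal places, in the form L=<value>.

open belt: β = asin((r2−r1)/C) = asin(0/49) = 0.0000°
wrap1 = π − 2β = 180.0000°
wrap2 = π + 2β = 180.0000°
tangent length = C·cosβ = 49.0000
L = r1·wrap1 + r2·wrap2 + 2·C·cosβ = 6·3.1416 + 6·3.1416 + 2·49.0000 = 135.6991

L=135.699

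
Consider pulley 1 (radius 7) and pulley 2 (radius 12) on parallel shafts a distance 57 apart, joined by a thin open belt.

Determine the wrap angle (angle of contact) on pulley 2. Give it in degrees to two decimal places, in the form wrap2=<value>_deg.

open belt: β = asin((r2−r1)/C) = asin(5/57) = 5.0324°
wrap1 = π − 2β = 169.9352°
wrap2 = π + 2β = 190.0648°

wrap2=190.06_deg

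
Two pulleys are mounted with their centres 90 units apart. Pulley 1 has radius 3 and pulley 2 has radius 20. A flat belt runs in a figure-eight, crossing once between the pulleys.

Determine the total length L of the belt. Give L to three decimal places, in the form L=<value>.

crossed belt: β = asin((r1+r2)/C) = asin(23/90) = 14.8065°
wrap1 = wrap2 = π + 2β = 209.6130°
tangent length = C·cosβ = 87.0115
L = (r1+r2)·wrap + 2·C·cosβ = 23·3.6584 + 2·87.0115 = 258.1670

L=258.167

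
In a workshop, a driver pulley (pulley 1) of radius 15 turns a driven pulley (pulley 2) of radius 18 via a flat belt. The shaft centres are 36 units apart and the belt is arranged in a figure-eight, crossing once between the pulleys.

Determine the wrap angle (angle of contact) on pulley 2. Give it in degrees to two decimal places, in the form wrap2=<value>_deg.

crossed belt: β = asin((r1+r2)/C) = asin(33/36) = 66.4435°
wrap1 = wrap2 = π + 2β = 312.8871°

wrap2=312.89_deg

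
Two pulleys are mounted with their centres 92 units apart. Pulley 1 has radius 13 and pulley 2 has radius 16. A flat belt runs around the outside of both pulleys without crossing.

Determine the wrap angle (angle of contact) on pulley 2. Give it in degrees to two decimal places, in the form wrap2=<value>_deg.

wrap2=183.74_deg

open belt: β = asin((r2−r1)/C) = asin(3/92) = 1.8687°
wrap1 = π − 2β = 176.2627°
wrap2 = π + 2β = 183.7373°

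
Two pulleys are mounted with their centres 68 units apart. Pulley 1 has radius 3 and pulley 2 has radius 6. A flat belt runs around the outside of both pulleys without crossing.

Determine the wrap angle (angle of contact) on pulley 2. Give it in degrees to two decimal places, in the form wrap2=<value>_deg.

wrap2=185.06_deg

open belt: β = asin((r2−r1)/C) = asin(3/68) = 2.5286°
wrap1 = π − 2β = 174.9428°
wrap2 = π + 2β = 185.0572°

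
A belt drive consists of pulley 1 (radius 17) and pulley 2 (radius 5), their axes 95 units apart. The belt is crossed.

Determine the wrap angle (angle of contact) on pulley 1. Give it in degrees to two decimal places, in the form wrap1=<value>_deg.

wrap1=206.78_deg

crossed belt: β = asin((r1+r2)/C) = asin(22/95) = 13.3900°
wrap1 = wrap2 = π + 2β = 206.7801°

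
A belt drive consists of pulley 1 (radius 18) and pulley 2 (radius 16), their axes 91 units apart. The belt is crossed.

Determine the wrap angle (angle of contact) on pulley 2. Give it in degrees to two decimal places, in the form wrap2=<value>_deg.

wrap2=223.88_deg

crossed belt: β = asin((r1+r2)/C) = asin(34/91) = 21.9394°
wrap1 = wrap2 = π + 2β = 223.8789°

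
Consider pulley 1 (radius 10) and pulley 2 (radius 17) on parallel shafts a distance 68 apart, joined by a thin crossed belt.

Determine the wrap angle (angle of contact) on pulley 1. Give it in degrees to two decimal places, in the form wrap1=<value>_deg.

wrap1=226.79_deg

crossed belt: β = asin((r1+r2)/C) = asin(27/68) = 23.3944°
wrap1 = wrap2 = π + 2β = 226.7889°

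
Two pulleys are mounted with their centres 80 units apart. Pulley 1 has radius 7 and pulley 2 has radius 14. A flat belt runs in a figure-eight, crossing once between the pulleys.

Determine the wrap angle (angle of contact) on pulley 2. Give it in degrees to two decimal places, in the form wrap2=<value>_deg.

crossed belt: β = asin((r1+r2)/C) = asin(21/80) = 15.2185°
wrap1 = wrap2 = π + 2β = 210.4369°

wrap2=210.44_deg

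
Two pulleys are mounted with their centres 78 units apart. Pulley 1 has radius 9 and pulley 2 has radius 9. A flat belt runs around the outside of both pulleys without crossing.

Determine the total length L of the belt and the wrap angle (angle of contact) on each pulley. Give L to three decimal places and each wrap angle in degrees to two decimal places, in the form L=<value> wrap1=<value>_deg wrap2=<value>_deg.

L=212.549 wrap1=180.00_deg wrap2=180.00_deg

open belt: β = asin((r2−r1)/C) = asin(0/78) = 0.0000°
wrap1 = π − 2β = 180.0000°
wrap2 = π + 2β = 180.0000°
tangent length = C·cosβ = 78.0000
L = r1·wrap1 + r2·wrap2 + 2·C·cosβ = 9·3.1416 + 9·3.1416 + 2·78.0000 = 212.5487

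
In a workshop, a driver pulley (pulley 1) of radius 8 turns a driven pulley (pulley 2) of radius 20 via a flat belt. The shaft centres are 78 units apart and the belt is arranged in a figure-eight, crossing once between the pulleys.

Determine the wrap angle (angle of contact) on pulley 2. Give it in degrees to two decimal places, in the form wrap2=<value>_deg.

wrap2=222.07_deg

crossed belt: β = asin((r1+r2)/C) = asin(28/78) = 21.0372°
wrap1 = wrap2 = π + 2β = 222.0744°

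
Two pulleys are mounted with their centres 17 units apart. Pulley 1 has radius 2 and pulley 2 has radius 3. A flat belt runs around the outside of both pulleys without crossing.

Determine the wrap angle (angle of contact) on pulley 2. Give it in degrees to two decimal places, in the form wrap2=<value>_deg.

open belt: β = asin((r2−r1)/C) = asin(1/17) = 3.3723°
wrap1 = π − 2β = 173.2554°
wrap2 = π + 2β = 186.7446°

wrap2=186.74_deg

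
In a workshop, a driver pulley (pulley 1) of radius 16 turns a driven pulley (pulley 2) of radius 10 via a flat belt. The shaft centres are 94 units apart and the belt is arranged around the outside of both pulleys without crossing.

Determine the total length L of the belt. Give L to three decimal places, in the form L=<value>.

open belt: β = asin((r2−r1)/C) = asin(-6/94) = -3.6597°
wrap1 = π − 2β = 187.3193°
wrap2 = π + 2β = 172.6807°
tangent length = C·cosβ = 93.8083
L = r1·wrap1 + r2·wrap2 + 2·C·cosβ = 16·3.2693 + 10·3.0138 + 2·93.8083 = 270.0645

L=270.065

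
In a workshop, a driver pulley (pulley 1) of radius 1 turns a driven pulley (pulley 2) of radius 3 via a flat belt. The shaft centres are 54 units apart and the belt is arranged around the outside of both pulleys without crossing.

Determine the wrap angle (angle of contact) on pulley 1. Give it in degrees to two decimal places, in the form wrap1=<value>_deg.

wrap1=175.75_deg

open belt: β = asin((r2−r1)/C) = asin(2/54) = 2.1226°
wrap1 = π − 2β = 175.7549°
wrap2 = π + 2β = 184.2451°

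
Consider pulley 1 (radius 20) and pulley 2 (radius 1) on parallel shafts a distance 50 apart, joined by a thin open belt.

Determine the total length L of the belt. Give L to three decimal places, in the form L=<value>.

L=173.284

open belt: β = asin((r2−r1)/C) = asin(-19/50) = -22.3337°
wrap1 = π − 2β = 224.6674°
wrap2 = π + 2β = 135.3326°
tangent length = C·cosβ = 46.2493
L = r1·wrap1 + r2·wrap2 + 2·C·cosβ = 20·3.9212 + 1·2.3620 + 2·46.2493 = 173.2844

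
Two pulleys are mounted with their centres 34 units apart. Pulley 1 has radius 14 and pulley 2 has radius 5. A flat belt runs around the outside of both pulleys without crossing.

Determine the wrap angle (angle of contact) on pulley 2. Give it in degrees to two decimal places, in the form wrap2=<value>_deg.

wrap2=149.30_deg

open belt: β = asin((r2−r1)/C) = asin(-9/34) = -15.3495°
wrap1 = π − 2β = 210.6990°
wrap2 = π + 2β = 149.3010°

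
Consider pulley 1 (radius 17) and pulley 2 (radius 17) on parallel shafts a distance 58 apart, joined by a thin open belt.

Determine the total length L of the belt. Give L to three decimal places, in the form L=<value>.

open belt: β = asin((r2−r1)/C) = asin(0/58) = 0.0000°
wrap1 = π − 2β = 180.0000°
wrap2 = π + 2β = 180.0000°
tangent length = C·cosβ = 58.0000
L = r1·wrap1 + r2·wrap2 + 2·C·cosβ = 17·3.1416 + 17·3.1416 + 2·58.0000 = 222.8142

L=222.814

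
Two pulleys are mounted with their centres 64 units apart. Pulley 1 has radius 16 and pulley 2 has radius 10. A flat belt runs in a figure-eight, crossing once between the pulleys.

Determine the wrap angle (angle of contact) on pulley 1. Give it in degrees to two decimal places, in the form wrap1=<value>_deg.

wrap1=227.94_deg

crossed belt: β = asin((r1+r2)/C) = asin(26/64) = 23.9695°
wrap1 = wrap2 = π + 2β = 227.9390°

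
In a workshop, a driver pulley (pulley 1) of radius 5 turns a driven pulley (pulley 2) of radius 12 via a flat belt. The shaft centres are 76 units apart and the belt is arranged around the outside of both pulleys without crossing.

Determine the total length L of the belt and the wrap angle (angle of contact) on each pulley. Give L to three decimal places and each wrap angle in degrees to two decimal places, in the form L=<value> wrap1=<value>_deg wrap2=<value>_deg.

open belt: β = asin((r2−r1)/C) = asin(7/76) = 5.2847°
wrap1 = π − 2β = 169.4305°
wrap2 = π + 2β = 190.5695°
tangent length = C·cosβ = 75.6769
L = r1·wrap1 + r2·wrap2 + 2·C·cosβ = 5·2.9571 + 12·3.3261 + 2·75.6769 = 206.0523

L=206.052 wrap1=169.43_deg wrap2=190.57_deg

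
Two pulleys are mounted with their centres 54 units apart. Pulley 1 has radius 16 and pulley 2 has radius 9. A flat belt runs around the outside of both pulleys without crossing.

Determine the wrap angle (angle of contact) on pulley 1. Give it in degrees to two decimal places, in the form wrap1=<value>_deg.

wrap1=194.90_deg

open belt: β = asin((r2−r1)/C) = asin(-7/54) = -7.4482°
wrap1 = π − 2β = 194.8964°
wrap2 = π + 2β = 165.1036°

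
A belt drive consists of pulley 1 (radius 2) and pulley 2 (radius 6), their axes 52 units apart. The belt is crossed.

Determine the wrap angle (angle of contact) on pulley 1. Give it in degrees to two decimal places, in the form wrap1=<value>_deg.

crossed belt: β = asin((r1+r2)/C) = asin(8/52) = 8.8499°
wrap1 = wrap2 = π + 2β = 197.6998°

wrap1=197.70_deg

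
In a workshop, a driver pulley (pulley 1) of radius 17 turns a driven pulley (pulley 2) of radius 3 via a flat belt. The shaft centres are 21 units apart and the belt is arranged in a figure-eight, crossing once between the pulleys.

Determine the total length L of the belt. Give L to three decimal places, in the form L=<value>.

L=126.076

crossed belt: β = asin((r1+r2)/C) = asin(20/21) = 72.2472°
wrap1 = wrap2 = π + 2β = 324.4944°
tangent length = C·cosβ = 6.4031
L = (r1+r2)·wrap + 2·C·cosβ = 20·5.6635 + 2·6.4031 = 126.0762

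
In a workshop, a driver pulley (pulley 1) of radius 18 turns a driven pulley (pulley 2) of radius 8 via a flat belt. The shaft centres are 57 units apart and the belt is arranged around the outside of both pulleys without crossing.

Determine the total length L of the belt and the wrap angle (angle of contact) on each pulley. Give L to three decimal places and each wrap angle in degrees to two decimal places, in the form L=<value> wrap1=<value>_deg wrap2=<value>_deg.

open belt: β = asin((r2−r1)/C) = asin(-10/57) = -10.1042°
wrap1 = π − 2β = 200.2084°
wrap2 = π + 2β = 159.7916°
tangent length = C·cosβ = 56.1160
L = r1·wrap1 + r2·wrap2 + 2·C·cosβ = 18·3.4943 + 8·2.7889 + 2·56.1160 = 197.4403

L=197.440 wrap1=200.21_deg wrap2=159.79_deg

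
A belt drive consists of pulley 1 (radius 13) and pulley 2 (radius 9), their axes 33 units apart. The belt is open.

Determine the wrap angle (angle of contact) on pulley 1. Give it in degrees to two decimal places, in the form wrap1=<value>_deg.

wrap1=193.92_deg

open belt: β = asin((r2−r1)/C) = asin(-4/33) = -6.9621°
wrap1 = π − 2β = 193.9241°
wrap2 = π + 2β = 166.0759°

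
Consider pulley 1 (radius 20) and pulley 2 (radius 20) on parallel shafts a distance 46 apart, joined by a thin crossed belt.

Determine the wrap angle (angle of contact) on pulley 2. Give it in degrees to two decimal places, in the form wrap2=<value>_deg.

crossed belt: β = asin((r1+r2)/C) = asin(40/46) = 60.4082°
wrap1 = wrap2 = π + 2β = 300.8163°

wrap2=300.82_deg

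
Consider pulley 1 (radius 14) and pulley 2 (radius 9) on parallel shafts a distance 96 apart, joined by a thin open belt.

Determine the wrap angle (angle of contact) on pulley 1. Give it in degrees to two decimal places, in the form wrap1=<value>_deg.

open belt: β = asin((r2−r1)/C) = asin(-5/96) = -2.9855°
wrap1 = π − 2β = 185.9710°
wrap2 = π + 2β = 174.0290°

wrap1=185.97_deg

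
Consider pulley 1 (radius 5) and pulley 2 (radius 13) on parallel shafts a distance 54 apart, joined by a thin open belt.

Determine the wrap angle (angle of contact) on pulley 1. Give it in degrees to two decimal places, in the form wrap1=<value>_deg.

open belt: β = asin((r2−r1)/C) = asin(8/54) = 8.5196°
wrap1 = π − 2β = 162.9608°
wrap2 = π + 2β = 197.0392°

wrap1=162.96_deg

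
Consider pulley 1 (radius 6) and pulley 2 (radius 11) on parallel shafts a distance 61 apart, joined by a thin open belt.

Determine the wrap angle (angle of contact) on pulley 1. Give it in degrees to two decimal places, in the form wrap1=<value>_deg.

wrap1=170.60_deg

open belt: β = asin((r2−r1)/C) = asin(5/61) = 4.7017°
wrap1 = π − 2β = 170.5967°
wrap2 = π + 2β = 189.4033°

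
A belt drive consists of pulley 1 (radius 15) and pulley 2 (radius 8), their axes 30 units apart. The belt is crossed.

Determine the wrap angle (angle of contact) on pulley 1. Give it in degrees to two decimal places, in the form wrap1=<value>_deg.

crossed belt: β = asin((r1+r2)/C) = asin(23/30) = 50.0555°
wrap1 = wrap2 = π + 2β = 280.1110°

wrap1=280.11_deg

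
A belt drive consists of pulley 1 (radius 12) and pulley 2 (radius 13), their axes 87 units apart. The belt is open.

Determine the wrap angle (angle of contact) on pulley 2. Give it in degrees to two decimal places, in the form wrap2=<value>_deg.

wrap2=181.32_deg

open belt: β = asin((r2−r1)/C) = asin(1/87) = 0.6586°
wrap1 = π − 2β = 178.6828°
wrap2 = π + 2β = 181.3172°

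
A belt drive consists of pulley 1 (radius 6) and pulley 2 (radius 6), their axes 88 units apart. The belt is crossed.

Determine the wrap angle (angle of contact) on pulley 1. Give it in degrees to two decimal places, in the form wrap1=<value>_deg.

wrap1=195.67_deg

crossed belt: β = asin((r1+r2)/C) = asin(12/88) = 7.8375°
wrap1 = wrap2 = π + 2β = 195.6750°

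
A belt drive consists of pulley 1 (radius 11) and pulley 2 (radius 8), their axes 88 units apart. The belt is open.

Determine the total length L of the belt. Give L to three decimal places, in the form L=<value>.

open belt: β = asin((r2−r1)/C) = asin(-3/88) = -1.9536°
wrap1 = π − 2β = 183.9073°
wrap2 = π + 2β = 176.0927°
tangent length = C·cosβ = 87.9488
L = r1·wrap1 + r2·wrap2 + 2·C·cosβ = 11·3.2098 + 8·3.0734 + 2·87.9488 = 235.7925

L=235.793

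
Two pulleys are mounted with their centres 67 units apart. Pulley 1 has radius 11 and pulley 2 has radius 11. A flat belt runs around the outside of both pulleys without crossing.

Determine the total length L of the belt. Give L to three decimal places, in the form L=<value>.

open belt: β = asin((r2−r1)/C) = asin(0/67) = 0.0000°
wrap1 = π − 2β = 180.0000°
wrap2 = π + 2β = 180.0000°
tangent length = C·cosβ = 67.0000
L = r1·wrap1 + r2·wrap2 + 2·C·cosβ = 11·3.1416 + 11·3.1416 + 2·67.0000 = 203.1150

L=203.115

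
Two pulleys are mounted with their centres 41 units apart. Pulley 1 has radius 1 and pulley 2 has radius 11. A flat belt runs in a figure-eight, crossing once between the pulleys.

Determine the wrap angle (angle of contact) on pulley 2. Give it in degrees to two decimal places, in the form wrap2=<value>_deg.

wrap2=214.04_deg

crossed belt: β = asin((r1+r2)/C) = asin(12/41) = 17.0186°
wrap1 = wrap2 = π + 2β = 214.0373°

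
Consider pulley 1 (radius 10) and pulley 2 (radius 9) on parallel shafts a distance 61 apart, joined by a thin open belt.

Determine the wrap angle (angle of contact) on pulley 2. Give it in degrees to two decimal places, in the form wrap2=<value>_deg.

wrap2=178.12_deg

open belt: β = asin((r2−r1)/C) = asin(-1/61) = -0.9393°
wrap1 = π − 2β = 181.8786°
wrap2 = π + 2β = 178.1214°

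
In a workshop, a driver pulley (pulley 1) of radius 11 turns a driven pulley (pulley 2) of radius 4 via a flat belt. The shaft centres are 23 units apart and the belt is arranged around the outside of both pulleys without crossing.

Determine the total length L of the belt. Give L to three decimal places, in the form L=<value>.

L=95.271

open belt: β = asin((r2−r1)/C) = asin(-7/23) = -17.7189°
wrap1 = π − 2β = 215.4379°
wrap2 = π + 2β = 144.5621°
tangent length = C·cosβ = 21.9089
L = r1·wrap1 + r2·wrap2 + 2·C·cosβ = 11·3.7601 + 4·2.5231 + 2·21.9089 = 95.2712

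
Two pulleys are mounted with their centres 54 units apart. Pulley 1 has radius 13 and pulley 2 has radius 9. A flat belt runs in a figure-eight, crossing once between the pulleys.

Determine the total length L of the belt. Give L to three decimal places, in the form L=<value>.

L=186.209

crossed belt: β = asin((r1+r2)/C) = asin(22/54) = 24.0421°
wrap1 = wrap2 = π + 2β = 228.0842°
tangent length = C·cosβ = 49.3153
L = (r1+r2)·wrap + 2·C·cosβ = 22·3.9808 + 2·49.3153 = 186.2087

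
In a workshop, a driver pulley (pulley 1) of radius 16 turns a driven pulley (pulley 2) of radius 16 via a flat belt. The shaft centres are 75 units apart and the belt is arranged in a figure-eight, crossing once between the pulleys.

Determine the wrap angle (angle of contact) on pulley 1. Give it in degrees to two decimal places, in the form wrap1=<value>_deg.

wrap1=230.51_deg

crossed belt: β = asin((r1+r2)/C) = asin(32/75) = 25.2562°
wrap1 = wrap2 = π + 2β = 230.5124°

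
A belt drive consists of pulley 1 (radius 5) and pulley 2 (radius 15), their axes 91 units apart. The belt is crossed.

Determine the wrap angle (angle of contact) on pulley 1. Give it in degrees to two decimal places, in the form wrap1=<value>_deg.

crossed belt: β = asin((r1+r2)/C) = asin(20/91) = 12.6961°
wrap1 = wrap2 = π + 2β = 205.3922°

wrap1=205.39_deg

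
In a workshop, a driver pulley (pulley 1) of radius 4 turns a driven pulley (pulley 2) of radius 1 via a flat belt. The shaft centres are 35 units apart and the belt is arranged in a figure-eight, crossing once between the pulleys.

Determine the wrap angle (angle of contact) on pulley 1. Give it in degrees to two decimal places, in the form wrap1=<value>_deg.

crossed belt: β = asin((r1+r2)/C) = asin(5/35) = 8.2132°
wrap1 = wrap2 = π + 2β = 196.4264°

wrap1=196.43_deg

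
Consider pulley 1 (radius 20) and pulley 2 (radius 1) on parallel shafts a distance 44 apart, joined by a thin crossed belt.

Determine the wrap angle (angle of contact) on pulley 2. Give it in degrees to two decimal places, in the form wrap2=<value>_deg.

crossed belt: β = asin((r1+r2)/C) = asin(21/44) = 28.5074°
wrap1 = wrap2 = π + 2β = 237.0149°

wrap2=237.01_deg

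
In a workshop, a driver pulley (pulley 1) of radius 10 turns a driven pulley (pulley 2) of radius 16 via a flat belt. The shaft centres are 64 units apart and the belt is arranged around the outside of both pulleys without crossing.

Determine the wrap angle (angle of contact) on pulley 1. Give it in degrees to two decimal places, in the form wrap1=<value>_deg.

wrap1=169.24_deg

open belt: β = asin((r2−r1)/C) = asin(6/64) = 5.3794°
wrap1 = π − 2β = 169.2412°
wrap2 = π + 2β = 190.7588°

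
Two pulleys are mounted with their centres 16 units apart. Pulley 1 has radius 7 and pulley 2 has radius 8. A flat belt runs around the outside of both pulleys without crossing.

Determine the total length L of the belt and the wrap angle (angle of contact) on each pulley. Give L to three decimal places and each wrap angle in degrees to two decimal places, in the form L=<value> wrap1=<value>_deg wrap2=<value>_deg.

L=79.186 wrap1=172.83_deg wrap2=187.17_deg

open belt: β = asin((r2−r1)/C) = asin(1/16) = 3.5833°
wrap1 = π − 2β = 172.8334°
wrap2 = π + 2β = 187.1666°
tangent length = C·cosβ = 15.9687
L = r1·wrap1 + r2·wrap2 + 2·C·cosβ = 7·3.0165 + 8·3.2667 + 2·15.9687 = 79.1864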